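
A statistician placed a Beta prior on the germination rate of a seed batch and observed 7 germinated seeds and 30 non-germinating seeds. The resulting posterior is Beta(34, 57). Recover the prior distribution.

Beta(27, 27)

A Beta(α, β) prior with s successes and f failures in binomial data gives a Beta(α+s, β+f) posterior.
So α = 34 − 7 = 27 and β = 57 − 30 = 27.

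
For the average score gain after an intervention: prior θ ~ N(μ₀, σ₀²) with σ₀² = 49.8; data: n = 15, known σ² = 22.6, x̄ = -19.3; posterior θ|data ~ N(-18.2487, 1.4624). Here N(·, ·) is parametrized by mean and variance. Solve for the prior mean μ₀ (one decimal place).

With known observation variance, the Normal–Normal posterior has precision τ_n = τ₀ + n/σ² and mean μ_n = (τ₀μ₀ + (n/σ²)x̄)/τ_n.
Here τ₀ = 1/49.8 = 0.020080 and τ_data = 15/22.6 = 0.663717, so τ_n = 0.683797.
Rearranging for μ₀: μ₀ = (μ_n·τ_n − τ_data·x̄)/τ₀ = (-18.2487·0.683797 − 0.663717·-19.3) / 0.020080 = 0.331332/0.020080 ≈ 16.5.

μ₀ = 16.5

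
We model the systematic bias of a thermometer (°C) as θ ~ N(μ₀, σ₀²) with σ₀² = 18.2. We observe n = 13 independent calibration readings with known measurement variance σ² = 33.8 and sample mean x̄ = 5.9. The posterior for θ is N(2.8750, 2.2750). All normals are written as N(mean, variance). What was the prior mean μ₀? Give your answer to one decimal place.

μ₀ = -18.3

With known observation variance, the Normal–Normal posterior has precision τ_n = τ₀ + n/σ² and mean μ_n = (τ₀μ₀ + (n/σ²)x̄)/τ_n.
Here τ₀ = 1/18.2 = 0.054945 and τ_data = 13/33.8 = 0.384615, so τ_n = 0.439560.
Rearranging for μ₀: μ₀ = (μ_n·τ_n − τ_data·x̄)/τ₀ = (2.8750·0.439560 − 0.384615·5.9) / 0.054945 = -1.005494/0.054945 ≈ -18.3.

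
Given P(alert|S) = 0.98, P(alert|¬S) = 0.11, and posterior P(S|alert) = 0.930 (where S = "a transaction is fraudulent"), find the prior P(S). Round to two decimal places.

P(S) = 0.60

In odds form, posterior odds = prior odds × likelihood ratio, so prior odds = posterior odds ÷ LR.
Posterior odds = 0.930/(1−0.930) = 13.2857. LR = 0.98/0.11 = 8.9091.
Prior odds = 13.2857/8.9091 = 1.4913, so P(S) = 1.4913/(1+1.4913) ≈ 0.60.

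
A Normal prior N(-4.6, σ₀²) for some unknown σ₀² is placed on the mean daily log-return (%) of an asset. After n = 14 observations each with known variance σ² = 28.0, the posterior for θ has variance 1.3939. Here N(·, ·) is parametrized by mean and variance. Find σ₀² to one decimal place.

σ₀² = 4.6

Posterior precision equals prior precision plus data precision: 1/σ_n² = 1/σ₀² + n/σ².
So 1/σ₀² = 1/1.3939 − 14/28.0 = 0.717412 − 0.500000 = 0.217412.
Hence σ₀² = 1/0.217412 ≈ 4.6.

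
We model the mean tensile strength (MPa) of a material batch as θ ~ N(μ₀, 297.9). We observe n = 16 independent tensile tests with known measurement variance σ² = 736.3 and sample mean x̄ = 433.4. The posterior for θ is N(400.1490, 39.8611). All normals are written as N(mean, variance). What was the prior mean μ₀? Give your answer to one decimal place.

With known observation variance, the Normal–Normal posterior has precision τ_n = τ₀ + n/σ² and mean μ_n = (τ₀μ₀ + (n/σ²)x̄)/τ_n.
Here τ₀ = 1/297.9 = 0.003357 and τ_data = 16/736.3 = 0.021730, so τ_n = 0.025087.
Rearranging for μ₀: μ₀ = (μ_n·τ_n − τ_data·x̄)/τ₀ = (400.1490·0.025087 − 0.021730·433.4) / 0.003357 = 0.620756/0.003357 ≈ 184.9.

μ₀ = 184.9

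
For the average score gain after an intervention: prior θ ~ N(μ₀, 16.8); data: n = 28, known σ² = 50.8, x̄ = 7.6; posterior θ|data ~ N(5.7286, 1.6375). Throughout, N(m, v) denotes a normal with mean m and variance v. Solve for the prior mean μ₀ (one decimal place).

μ₀ = -11.6

With known observation variance, the Normal–Normal posterior has precision τ_n = τ₀ + n/σ² and mean μ_n = (τ₀μ₀ + (n/σ²)x̄)/τ_n.
Here τ₀ = 1/16.8 = 0.059524 and τ_data = 28/50.8 = 0.551181, so τ_n = 0.610705.
Rearranging for μ₀: μ₀ = (μ_n·τ_n − τ_data·x̄)/τ₀ = (5.7286·0.610705 − 0.551181·7.6) / 0.059524 = -0.690491/0.059524 ≈ -11.6.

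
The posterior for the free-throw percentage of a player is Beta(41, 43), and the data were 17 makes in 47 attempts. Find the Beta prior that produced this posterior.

Beta(24, 13)

Beta is conjugate to the binomial likelihood: posterior = Beta(a+s, b+f).
So a = 41 − 17 = 24 and b = 43 − 30 = 13.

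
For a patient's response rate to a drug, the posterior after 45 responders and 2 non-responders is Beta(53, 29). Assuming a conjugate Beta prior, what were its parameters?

Under Beta–binomial conjugacy the posterior parameters are (α+s, β+f).
Subtract the data counts: 53−45=8, 29−2=27.

Beta(8, 27)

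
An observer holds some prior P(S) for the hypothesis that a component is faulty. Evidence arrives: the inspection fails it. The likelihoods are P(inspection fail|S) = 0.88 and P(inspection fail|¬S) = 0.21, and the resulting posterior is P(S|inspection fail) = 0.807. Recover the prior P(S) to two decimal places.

Bayes' rule in odds form gives O(S|E) = O(S)·[P(E|S)/P(E|¬S)], hence O(S) = O(S|E)/LR.
Posterior odds = 0.807/(1−0.807) = 4.1813. LR = 0.88/0.21 = 4.1905.
Prior odds = 4.1813/4.1905 = 0.9978, so P(S) = 0.9978/(1+0.9978) ≈ 0.50.

P(S) = 0.50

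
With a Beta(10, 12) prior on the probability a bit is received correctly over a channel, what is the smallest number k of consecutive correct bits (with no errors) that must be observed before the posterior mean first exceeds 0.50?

k = 3

After k correct bits and 0 errors the posterior is Beta(10+k, 12), with mean (10+k)/(10+12+k).
Set (10+k)/(22+k) > 0.50 and solve: k > (0.50·22 − 10)/(1 − 0.50) = 2.000.
The smallest integer exceeding 2.000 is 3, and checking k=3: (13)/(25) = 0.5200 > 0.50.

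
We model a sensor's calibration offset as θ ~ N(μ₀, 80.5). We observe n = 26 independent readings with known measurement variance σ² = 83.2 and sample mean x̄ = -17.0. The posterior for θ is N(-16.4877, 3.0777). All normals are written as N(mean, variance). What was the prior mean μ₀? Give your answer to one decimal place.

μ₀ = -3.6

The posterior mean is a precision-weighted average: μ_n = (τ₀μ₀ + τ_data·x̄)/(τ₀+τ_data), with τ₀=1/σ₀² and τ_data=n/σ².
Here τ₀ = 1/80.5 = 0.012422 and τ_data = 26/83.2 = 0.312500, so τ_n = 0.324922.
Rearranging for μ₀: μ₀ = (μ_n·τ_n − τ_data·x̄)/τ₀ = (-16.4877·0.324922 − 0.312500·-17.0) / 0.012422 = -0.044716/0.012422 ≈ -3.6.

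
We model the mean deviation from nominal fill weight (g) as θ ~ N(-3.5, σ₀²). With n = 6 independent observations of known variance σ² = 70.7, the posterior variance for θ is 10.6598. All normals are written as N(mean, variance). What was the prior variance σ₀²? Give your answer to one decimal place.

σ₀² = 111.8

Posterior precision equals prior precision plus data precision: 1/σ_n² = 1/σ₀² + n/σ².
So 1/σ₀² = 1/10.6598 − 6/70.7 = 0.093810 − 0.084866 = 0.008944.
Hence σ₀² = 1/0.008944 ≈ 111.8.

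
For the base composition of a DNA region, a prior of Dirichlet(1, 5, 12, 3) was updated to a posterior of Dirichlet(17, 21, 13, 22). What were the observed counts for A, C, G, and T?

counts (16, 16, 1, 19)

For a Dirichlet(α) prior with multinomial counts c, the posterior is Dirichlet(α + c) componentwise.
Counts are posterior − prior componentwise: 17−1=16, 21−5=16, 13−12=1, 22−3=19.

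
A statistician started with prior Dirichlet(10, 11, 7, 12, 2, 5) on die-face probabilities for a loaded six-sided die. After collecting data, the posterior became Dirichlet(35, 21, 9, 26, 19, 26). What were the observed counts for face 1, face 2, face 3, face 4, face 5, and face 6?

counts (25, 10, 2, 14, 17, 21)

For a Dirichlet(α) prior with multinomial counts c, the posterior is Dirichlet(α + c) componentwise.
Counts are posterior − prior componentwise: 35−10=25, 21−11=10, 9−7=2, 26−12=14, 19−2=17, 26−5=21.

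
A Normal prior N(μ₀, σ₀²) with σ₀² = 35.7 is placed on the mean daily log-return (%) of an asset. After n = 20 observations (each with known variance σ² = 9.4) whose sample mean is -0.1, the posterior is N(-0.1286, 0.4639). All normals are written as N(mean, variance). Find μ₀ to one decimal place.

μ₀ = -2.3

The posterior mean is a precision-weighted average: μ_n = (τ₀μ₀ + τ_data·x̄)/(τ₀+τ_data), with τ₀=1/σ₀² and τ_data=n/σ².
Here τ₀ = 1/35.7 = 0.028011 and τ_data = 20/9.4 = 2.127660, so τ_n = 2.155671.
Rearranging for μ₀: μ₀ = (μ_n·τ_n − τ_data·x̄)/τ₀ = (-0.1286·2.155671 − 2.127660·-0.1) / 0.028011 = -0.064453/0.028011 ≈ -2.3.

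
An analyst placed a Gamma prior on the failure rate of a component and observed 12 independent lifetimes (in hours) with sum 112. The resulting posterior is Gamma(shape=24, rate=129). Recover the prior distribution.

Gamma(shape=12, rate=17)

Gamma–exponential conjugacy: posterior shape = α + n, posterior rate = β + Σtᵢ.
So α = 24 − 12 = 12 and β = 129 − 112 = 17.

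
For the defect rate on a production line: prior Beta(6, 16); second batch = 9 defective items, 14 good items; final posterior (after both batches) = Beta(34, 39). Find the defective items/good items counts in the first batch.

Because Beta–binomial updating is additive in the counts, the combined data contributed (α_post−α_prior, β_post−β_prior) successes and failures.
Total across both batches: 34−6=28 defective items, 39−16=23 good items.
Subtract the second batch: 28−9=19 defective items and 23−14=9 good items.

19 defective items and 9 good items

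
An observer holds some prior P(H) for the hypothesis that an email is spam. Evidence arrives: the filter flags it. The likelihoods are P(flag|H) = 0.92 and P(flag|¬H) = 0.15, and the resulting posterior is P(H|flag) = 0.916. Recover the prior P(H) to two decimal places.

Bayes' rule in odds form gives O(H|E) = O(H)·[P(E|H)/P(E|¬H)], hence O(H) = O(H|E)/LR.
Posterior odds = 0.916/(1−0.916) = 10.9048. LR = 0.92/0.15 = 6.1333.
Prior odds = 10.9048/6.1333 = 1.7780, so P(H) = 1.7780/(1+1.7780) ≈ 0.64.

P(H) = 0.64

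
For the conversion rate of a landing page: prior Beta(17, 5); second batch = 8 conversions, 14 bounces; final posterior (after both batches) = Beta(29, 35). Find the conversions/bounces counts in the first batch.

Because Beta–binomial updating is additive in the counts, the combined data contributed (α_post−α_prior, β_post−β_prior) successes and failures.
Total across both batches: 29−17=12 conversions, 35−5=30 bounces.
Subtract the second batch: 12−8=4 conversions and 30−14=16 bounces.

4 conversions and 16 bounces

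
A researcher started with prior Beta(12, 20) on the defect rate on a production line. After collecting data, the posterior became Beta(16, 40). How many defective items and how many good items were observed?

4 defective items and 20 good items

A Beta(a, b) prior with s successes and f failures in binomial data gives a Beta(a+s, b+f) posterior.
Match parameters: s=16−12=4, f=40−20=20.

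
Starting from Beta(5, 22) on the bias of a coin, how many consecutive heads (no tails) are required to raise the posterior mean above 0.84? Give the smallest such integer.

After k heads and 0 tails the posterior is Beta(5+k, 22), with mean (5+k)/(5+22+k).
Set (5+k)/(27+k) > 0.84 and solve: k > (0.84·27 − 5)/(1 − 0.84) = 110.500.
The smallest integer exceeding 110.500 is 111, and checking k=111: (116)/(138) = 0.8406 > 0.84.

k = 111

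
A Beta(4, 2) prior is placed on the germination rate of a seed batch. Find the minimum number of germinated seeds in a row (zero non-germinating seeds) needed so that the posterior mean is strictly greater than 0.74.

After k germinated seeds and 0 non-germinating seeds the posterior is Beta(4+k, 2), with mean (4+k)/(4+2+k).
Set (4+k)/(6+k) > 0.74 and solve: k > (0.74·6 − 4)/(1 − 0.74) = 1.692.
The smallest integer exceeding 1.692 is 2, and checking k=2: (6)/(8) = 0.7500 > 0.74.

k = 2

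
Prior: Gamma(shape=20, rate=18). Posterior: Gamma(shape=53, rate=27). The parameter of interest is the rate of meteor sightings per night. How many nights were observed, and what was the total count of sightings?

A Gamma(α, β) prior (rate parametrization) on a Poisson rate with n observations summing to S gives posterior Gamma(α+S, β+n).
Matching: Σxᵢ = 53 − 20 = 33 and n = 27 − 18 = 9.

n = 9 nights with total 33 sightings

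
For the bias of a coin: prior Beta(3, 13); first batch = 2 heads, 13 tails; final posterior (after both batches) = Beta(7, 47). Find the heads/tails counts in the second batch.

Because Beta–binomial updating is additive in the counts, the combined data contributed (α_post−α_prior, β_post−β_prior) successes and failures.
Total across both batches: 7−3=4 heads, 47−13=34 tails.
Subtract the first batch: 4−2=2 heads and 34−13=21 tails.

2 heads and 21 tails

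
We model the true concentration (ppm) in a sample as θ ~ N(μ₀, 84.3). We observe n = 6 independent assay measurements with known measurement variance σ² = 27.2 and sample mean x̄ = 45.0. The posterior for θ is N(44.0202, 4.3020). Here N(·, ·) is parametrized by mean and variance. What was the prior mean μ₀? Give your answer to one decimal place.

μ₀ = 25.8

The posterior mean is a precision-weighted average: μ_n = (τ₀μ₀ + τ_data·x̄)/(τ₀+τ_data), with τ₀=1/σ₀² and τ_data=n/σ².
Here τ₀ = 1/84.3 = 0.011862 and τ_data = 6/27.2 = 0.220588, so τ_n = 0.232450.
Rearranging for μ₀: μ₀ = (μ_n·τ_n − τ_data·x̄)/τ₀ = (44.0202·0.232450 − 0.220588·45.0) / 0.011862 = 0.306035/0.011862 ≈ 25.8.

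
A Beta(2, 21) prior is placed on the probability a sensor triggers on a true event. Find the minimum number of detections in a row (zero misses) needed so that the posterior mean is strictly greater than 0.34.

k = 9

After k detections and 0 misses the posterior is Beta(2+k, 21), with mean (2+k)/(2+21+k).
Set (2+k)/(23+k) > 0.34 and solve: k > (0.34·23 − 2)/(1 − 0.34) = 8.818.
The smallest integer exceeding 8.818 is 9.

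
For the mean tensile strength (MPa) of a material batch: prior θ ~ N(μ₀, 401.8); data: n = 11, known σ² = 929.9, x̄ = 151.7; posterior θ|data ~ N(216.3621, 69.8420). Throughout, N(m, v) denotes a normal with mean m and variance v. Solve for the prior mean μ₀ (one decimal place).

μ₀ = 523.7

With known observation variance, the Normal–Normal posterior has precision τ_n = τ₀ + n/σ² and mean μ_n = (τ₀μ₀ + (n/σ²)x̄)/τ_n.
Here τ₀ = 1/401.8 = 0.002489 and τ_data = 11/929.9 = 0.011829, so τ_n = 0.014318.
Rearranging for μ₀: μ₀ = (μ_n·τ_n − τ_data·x̄)/τ₀ = (216.3621·0.014318 − 0.011829·151.7) / 0.002489 = 1.303413/0.002489 ≈ 523.7.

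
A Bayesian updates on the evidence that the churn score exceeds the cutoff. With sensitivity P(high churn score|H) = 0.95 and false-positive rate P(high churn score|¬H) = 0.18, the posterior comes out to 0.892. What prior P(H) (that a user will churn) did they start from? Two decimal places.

P(H) = 0.61

Bayes' rule in odds form gives O(H|E) = O(H)·[P(E|H)/P(E|¬H)], hence O(H) = O(H|E)/LR.
Posterior odds = 0.892/(1−0.892) = 8.2593. LR = 0.95/0.18 = 5.2778.
Prior odds = 8.2593/5.2778 = 1.5649, so P(H) = 1.5649/(1+1.5649) ≈ 0.61.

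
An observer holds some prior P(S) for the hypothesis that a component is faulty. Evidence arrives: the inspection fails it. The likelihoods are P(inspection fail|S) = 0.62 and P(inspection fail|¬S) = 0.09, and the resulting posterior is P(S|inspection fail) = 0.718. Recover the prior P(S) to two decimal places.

Bayes' rule in odds form gives O(S|E) = O(S)·[P(E|S)/P(E|¬S)], hence O(S) = O(S|E)/LR.
Posterior odds = 0.718/(1−0.718) = 2.5461. LR = 0.62/0.09 = 6.8889.
Prior odds = 2.5461/6.8889 = 0.3696, so P(S) = 0.3696/(1+0.3696) ≈ 0.27.

P(S) = 0.27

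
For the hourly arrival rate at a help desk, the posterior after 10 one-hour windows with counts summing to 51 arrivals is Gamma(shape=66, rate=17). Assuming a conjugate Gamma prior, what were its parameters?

Gamma–Poisson conjugacy: posterior shape = α + Σxᵢ, posterior rate = β + n.
So α = 66 − 51 = 15 and β = 17 − 10 = 7.

Gamma(shape=15, rate=7)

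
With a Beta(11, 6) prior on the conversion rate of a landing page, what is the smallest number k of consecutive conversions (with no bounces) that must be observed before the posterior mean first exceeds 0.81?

k = 15

After k conversions and 0 bounces the posterior is Beta(11+k, 6), with mean (11+k)/(11+6+k).
Set (11+k)/(17+k) > 0.81 and solve: k > (0.81·17 − 11)/(1 − 0.81) = 14.579.
The smallest integer exceeding 14.579 is 15, and checking k=15: (26)/(32) = 0.8125 > 0.81.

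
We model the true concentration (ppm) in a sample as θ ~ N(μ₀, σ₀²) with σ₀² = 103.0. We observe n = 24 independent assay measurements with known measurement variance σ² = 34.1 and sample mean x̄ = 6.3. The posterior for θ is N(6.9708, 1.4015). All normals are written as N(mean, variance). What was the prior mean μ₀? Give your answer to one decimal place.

μ₀ = 55.6

The posterior mean is a precision-weighted average: μ_n = (τ₀μ₀ + τ_data·x̄)/(τ₀+τ_data), with τ₀=1/σ₀² and τ_data=n/σ².
Here τ₀ = 1/103.0 = 0.009709 and τ_data = 24/34.1 = 0.703812, so τ_n = 0.713521.
Rearranging for μ₀: μ₀ = (μ_n·τ_n − τ_data·x̄)/τ₀ = (6.9708·0.713521 − 0.703812·6.3) / 0.009709 = 0.539797/0.009709 ≈ 55.6.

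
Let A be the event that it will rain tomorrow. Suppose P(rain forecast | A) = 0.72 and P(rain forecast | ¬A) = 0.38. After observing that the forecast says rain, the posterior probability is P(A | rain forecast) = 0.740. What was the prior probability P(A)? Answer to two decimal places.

In odds form, posterior odds = prior odds × likelihood ratio, so prior odds = posterior odds ÷ LR.
Posterior odds = 0.740/(1−0.740) = 2.8462. LR = 0.72/0.38 = 1.8947.
Prior odds = 2.8462/1.8947 = 1.5022, so P(A) = 1.5022/(1+1.5022) ≈ 0.60.

P(A) = 0.60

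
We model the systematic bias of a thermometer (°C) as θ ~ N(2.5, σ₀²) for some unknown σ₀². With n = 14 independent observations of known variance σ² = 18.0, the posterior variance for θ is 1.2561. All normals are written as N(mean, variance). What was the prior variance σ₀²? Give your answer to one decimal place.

For the Normal–Normal model with known σ², precisions add: τ_n = τ₀ + n/σ².
So 1/σ₀² = 1/1.2561 − 14/18.0 = 0.796115 − 0.777778 = 0.018337.
Hence σ₀² = 1/0.018337 ≈ 54.5.

σ₀² = 54.5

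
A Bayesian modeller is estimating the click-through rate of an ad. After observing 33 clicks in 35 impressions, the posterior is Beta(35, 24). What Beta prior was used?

Beta(2, 22)

Beta is conjugate to the binomial likelihood: posterior = Beta(a+s, b+f).
Subtract the data counts: 35−33=2, 24−2=22.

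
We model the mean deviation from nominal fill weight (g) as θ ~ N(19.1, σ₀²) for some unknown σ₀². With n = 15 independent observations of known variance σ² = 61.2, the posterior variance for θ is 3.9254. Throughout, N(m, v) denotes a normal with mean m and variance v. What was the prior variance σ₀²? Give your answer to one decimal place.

σ₀² = 103.6

Posterior precision equals prior precision plus data precision: 1/σ_n² = 1/σ₀² + n/σ².
So 1/σ₀² = 1/3.9254 − 15/61.2 = 0.254751 − 0.245098 = 0.009653.
Hence σ₀² = 1/0.009653 ≈ 103.6.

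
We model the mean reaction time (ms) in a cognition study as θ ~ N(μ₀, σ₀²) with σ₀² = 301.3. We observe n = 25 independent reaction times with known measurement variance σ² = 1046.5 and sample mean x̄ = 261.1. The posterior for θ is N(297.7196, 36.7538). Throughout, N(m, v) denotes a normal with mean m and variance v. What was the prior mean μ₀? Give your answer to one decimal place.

With known observation variance, the Normal–Normal posterior has precision τ_n = τ₀ + n/σ² and mean μ_n = (τ₀μ₀ + (n/σ²)x̄)/τ_n.
Here τ₀ = 1/301.3 = 0.003319 and τ_data = 25/1046.5 = 0.023889, so τ_n = 0.027208.
Rearranging for μ₀: μ₀ = (μ_n·τ_n − τ_data·x̄)/τ₀ = (297.7196·0.027208 − 0.023889·261.1) / 0.003319 = 1.862937/0.003319 ≈ 561.3.

μ₀ = 561.3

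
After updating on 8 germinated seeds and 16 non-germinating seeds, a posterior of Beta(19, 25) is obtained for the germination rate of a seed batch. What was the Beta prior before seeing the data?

Beta(11, 9)

Beta is conjugate to the binomial likelihood: posterior = Beta(α+s, β+f).
Subtract the data counts: 19−8=11, 25−16=9.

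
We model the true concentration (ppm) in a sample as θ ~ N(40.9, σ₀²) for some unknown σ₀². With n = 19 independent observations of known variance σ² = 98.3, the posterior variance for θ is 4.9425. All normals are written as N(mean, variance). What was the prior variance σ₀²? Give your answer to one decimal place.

σ₀² = 110.6

Posterior precision equals prior precision plus data precision: 1/σ_n² = 1/σ₀² + n/σ².
So 1/σ₀² = 1/4.9425 − 19/98.3 = 0.202327 − 0.193286 = 0.009041.
Hence σ₀² = 1/0.009041 ≈ 110.6.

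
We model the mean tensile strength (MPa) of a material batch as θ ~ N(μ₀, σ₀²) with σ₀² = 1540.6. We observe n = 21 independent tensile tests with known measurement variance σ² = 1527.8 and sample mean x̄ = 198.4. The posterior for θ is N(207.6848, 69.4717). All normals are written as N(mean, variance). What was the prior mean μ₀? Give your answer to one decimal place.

μ₀ = 404.3

With known observation variance, the Normal–Normal posterior has precision τ_n = τ₀ + n/σ² and mean μ_n = (τ₀μ₀ + (n/σ²)x̄)/τ_n.
Here τ₀ = 1/1540.6 = 0.000649 and τ_data = 21/1527.8 = 0.013745, so τ_n = 0.014394.
Rearranging for μ₀: μ₀ = (μ_n·τ_n − τ_data·x̄)/τ₀ = (207.6848·0.014394 − 0.013745·198.4) / 0.000649 = 0.262407/0.000649 ≈ 404.3.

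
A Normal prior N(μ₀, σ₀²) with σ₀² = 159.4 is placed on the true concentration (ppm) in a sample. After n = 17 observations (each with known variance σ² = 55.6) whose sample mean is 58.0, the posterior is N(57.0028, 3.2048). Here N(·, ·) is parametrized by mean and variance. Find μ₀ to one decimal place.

With known observation variance, the Normal–Normal posterior has precision τ_n = τ₀ + n/σ² and mean μ_n = (τ₀μ₀ + (n/σ²)x̄)/τ_n.
Here τ₀ = 1/159.4 = 0.006274 and τ_data = 17/55.6 = 0.305755, so τ_n = 0.312029.
Rearranging for μ₀: μ₀ = (μ_n·τ_n − τ_data·x̄)/τ₀ = (57.0028·0.312029 − 0.305755·58.0) / 0.006274 = 0.052737/0.006274 ≈ 8.4.

μ₀ = 8.4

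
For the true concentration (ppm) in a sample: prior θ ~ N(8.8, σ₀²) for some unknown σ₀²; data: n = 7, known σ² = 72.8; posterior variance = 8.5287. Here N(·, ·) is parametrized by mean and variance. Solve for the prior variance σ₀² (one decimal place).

For the Normal–Normal model with known σ², precisions add: τ_n = τ₀ + n/σ².
So 1/σ₀² = 1/8.5287 − 7/72.8 = 0.117251 − 0.096154 = 0.021097.
Hence σ₀² = 1/0.021097 ≈ 47.4.

σ₀² = 47.4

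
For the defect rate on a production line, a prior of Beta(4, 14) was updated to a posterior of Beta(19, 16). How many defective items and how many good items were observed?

15 defective items and 2 good items

A Beta(a, b) prior with s successes and f failures in binomial data gives a Beta(a+s, b+f) posterior.
So s = 19 − 4 = 15 and f = 16 − 14 = 2.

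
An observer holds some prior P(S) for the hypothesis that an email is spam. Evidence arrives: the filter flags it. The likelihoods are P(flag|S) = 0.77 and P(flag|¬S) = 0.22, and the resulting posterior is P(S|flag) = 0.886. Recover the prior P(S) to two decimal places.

Bayes' rule in odds form gives O(S|E) = O(S)·[P(E|S)/P(E|¬S)], hence O(S) = O(S|E)/LR.
Posterior odds = 0.886/(1−0.886) = 7.7719. LR = 0.77/0.22 = 3.5000.
Prior odds = 7.7719/3.5000 = 2.2205, so P(S) = 2.2205/(1+2.2205) ≈ 0.69.

P(S) = 0.69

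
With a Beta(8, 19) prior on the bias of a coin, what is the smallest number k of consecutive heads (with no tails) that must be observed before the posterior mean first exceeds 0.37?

k = 4

After k heads and 0 tails the posterior is Beta(8+k, 19), with mean (8+k)/(8+19+k).
Set (8+k)/(27+k) > 0.37 and solve: k > (0.37·27 − 8)/(1 − 0.37) = 3.159.
The smallest integer exceeding 3.159 is 4, and checking k=4: (12)/(31) = 0.3871 > 0.37.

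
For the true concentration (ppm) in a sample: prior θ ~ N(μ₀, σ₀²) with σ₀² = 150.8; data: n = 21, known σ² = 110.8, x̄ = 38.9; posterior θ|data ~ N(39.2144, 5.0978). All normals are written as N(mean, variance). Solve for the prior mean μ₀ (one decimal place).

With known observation variance, the Normal–Normal posterior has precision τ_n = τ₀ + n/σ² and mean μ_n = (τ₀μ₀ + (n/σ²)x̄)/τ_n.
Here τ₀ = 1/150.8 = 0.006631 and τ_data = 21/110.8 = 0.189531, so τ_n = 0.196162.
Rearranging for μ₀: μ₀ = (μ_n·τ_n − τ_data·x̄)/τ₀ = (39.2144·0.196162 − 0.189531·38.9) / 0.006631 = 0.319619/0.006631 ≈ 48.2.

μ₀ = 48.2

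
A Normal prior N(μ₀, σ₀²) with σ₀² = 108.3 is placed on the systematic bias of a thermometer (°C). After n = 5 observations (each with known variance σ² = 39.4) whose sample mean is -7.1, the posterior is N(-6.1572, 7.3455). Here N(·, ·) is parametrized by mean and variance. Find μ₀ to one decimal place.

μ₀ = 6.8

With known observation variance, the Normal–Normal posterior has precision τ_n = τ₀ + n/σ² and mean μ_n = (τ₀μ₀ + (n/σ²)x̄)/τ_n.
Here τ₀ = 1/108.3 = 0.009234 and τ_data = 5/39.4 = 0.126904, so τ_n = 0.136138.
Rearranging for μ₀: μ₀ = (μ_n·τ_n − τ_data·x̄)/τ₀ = (-6.1572·0.136138 − 0.126904·-7.1) / 0.009234 = 0.062790/0.009234 ≈ 6.8.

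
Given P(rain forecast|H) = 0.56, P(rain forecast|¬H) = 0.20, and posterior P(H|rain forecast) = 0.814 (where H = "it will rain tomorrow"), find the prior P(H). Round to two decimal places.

In odds form, posterior odds = prior odds × likelihood ratio, so prior odds = posterior odds ÷ LR.
Posterior odds = 0.814/(1−0.814) = 4.3763. LR = 0.56/0.20 = 2.8000.
Prior odds = 4.3763/2.8000 = 1.5630, so P(H) = 1.5630/(1+1.5630) ≈ 0.61.

P(H) = 0.61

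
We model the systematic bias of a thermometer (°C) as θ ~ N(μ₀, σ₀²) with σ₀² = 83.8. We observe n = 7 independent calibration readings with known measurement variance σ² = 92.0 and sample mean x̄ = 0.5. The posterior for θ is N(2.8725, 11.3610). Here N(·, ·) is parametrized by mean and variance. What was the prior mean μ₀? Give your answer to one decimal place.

μ₀ = 18.0

With known observation variance, the Normal–Normal posterior has precision τ_n = τ₀ + n/σ² and mean μ_n = (τ₀μ₀ + (n/σ²)x̄)/τ_n.
Here τ₀ = 1/83.8 = 0.011933 and τ_data = 7/92.0 = 0.076087, so τ_n = 0.088020.
Rearranging for μ₀: μ₀ = (μ_n·τ_n − τ_data·x̄)/τ₀ = (2.8725·0.088020 − 0.076087·0.5) / 0.011933 = 0.214794/0.011933 ≈ 18.0.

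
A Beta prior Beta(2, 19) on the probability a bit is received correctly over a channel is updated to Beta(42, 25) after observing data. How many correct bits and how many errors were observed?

40 correct bits and 6 errors

A Beta(a, b) prior with s successes and f failures in binomial data gives a Beta(a+s, b+f) posterior.
Match parameters: s=42−2=40, f=25−19=6.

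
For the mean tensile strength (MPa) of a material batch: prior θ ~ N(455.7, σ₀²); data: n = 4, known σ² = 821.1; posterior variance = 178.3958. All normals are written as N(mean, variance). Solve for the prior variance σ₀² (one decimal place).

σ₀² = 1362.4

Posterior precision equals prior precision plus data precision: 1/σ_n² = 1/σ₀² + n/σ².
So 1/σ₀² = 1/178.3958 − 4/821.1 = 0.005606 − 0.004872 = 0.000734.
Hence σ₀² = 1/0.000734 ≈ 1362.4.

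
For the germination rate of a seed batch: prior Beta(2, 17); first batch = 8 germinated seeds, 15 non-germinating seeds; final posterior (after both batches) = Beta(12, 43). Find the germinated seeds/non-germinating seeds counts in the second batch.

Sequential conjugate updates are equivalent to a single update on the pooled data, so total successes = posterior α − prior α and total failures = posterior β − prior β.
Total across both batches: 12−2=10 germinated seeds, 43−17=26 non-germinating seeds.
Subtract the first batch: 10−8=2 germinated seeds and 26−15=11 non-germinating seeds.

2 germinated seeds and 11 non-germinating seeds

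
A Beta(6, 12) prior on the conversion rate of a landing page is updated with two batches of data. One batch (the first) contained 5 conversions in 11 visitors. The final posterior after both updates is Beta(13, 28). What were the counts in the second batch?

Because Beta–binomial updating is additive in the counts, the combined data contributed (α_post−α_prior, β_post−β_prior) successes and failures.
Total across both batches: 13−6=7 conversions, 28−12=16 bounces.
Subtract the first batch: 7−5=2 conversions and 16−6=10 bounces.

2 conversions and 10 bounces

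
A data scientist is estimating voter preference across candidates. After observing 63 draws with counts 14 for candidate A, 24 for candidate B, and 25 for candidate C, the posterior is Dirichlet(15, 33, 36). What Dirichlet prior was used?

For a Dirichlet(α) prior with multinomial counts c, the posterior is Dirichlet(α + c) componentwise.
Subtract each count from the matching posterior parameter: 15−14=1, 33−24=9, 36−25=11.

Dirichlet(1, 9, 11)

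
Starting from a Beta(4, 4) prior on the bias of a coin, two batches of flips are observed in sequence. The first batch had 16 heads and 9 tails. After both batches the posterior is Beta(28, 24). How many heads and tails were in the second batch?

8 heads and 11 tails

Sequential conjugate updates are equivalent to a single update on the pooled data, so total successes = posterior α − prior α and total failures = posterior β − prior β.
Total across both batches: 28−4=24 heads, 24−4=20 tails.
Subtract the first batch: 24−16=8 heads and 20−9=11 tails.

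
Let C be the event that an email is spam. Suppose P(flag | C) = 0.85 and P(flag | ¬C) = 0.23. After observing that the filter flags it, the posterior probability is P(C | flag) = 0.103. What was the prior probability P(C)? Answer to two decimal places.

P(C) = 0.03

Bayes' rule in odds form gives O(C|E) = O(C)·[P(E|C)/P(E|¬C)], hence O(C) = O(C|E)/LR.
Posterior odds = 0.103/(1−0.103) = 0.1148. LR = 0.85/0.23 = 3.6957.
Prior odds = 0.1148/3.6957 = 0.0311, so P(C) = 0.0311/(1+0.0311) ≈ 0.03.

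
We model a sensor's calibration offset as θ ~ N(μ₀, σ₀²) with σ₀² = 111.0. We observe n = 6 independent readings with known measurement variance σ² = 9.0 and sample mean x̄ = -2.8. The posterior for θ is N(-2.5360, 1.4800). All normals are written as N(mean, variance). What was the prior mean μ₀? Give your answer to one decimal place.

μ₀ = 17.0

The posterior mean is a precision-weighted average: μ_n = (τ₀μ₀ + τ_data·x̄)/(τ₀+τ_data), with τ₀=1/σ₀² and τ_data=n/σ².
Here τ₀ = 1/111.0 = 0.009009 and τ_data = 6/9.0 = 0.666667, so τ_n = 0.675676.
Rearranging for μ₀: μ₀ = (μ_n·τ_n − τ_data·x̄)/τ₀ = (-2.5360·0.675676 − 0.666667·-2.8) / 0.009009 = 0.153153/0.009009 ≈ 17.0.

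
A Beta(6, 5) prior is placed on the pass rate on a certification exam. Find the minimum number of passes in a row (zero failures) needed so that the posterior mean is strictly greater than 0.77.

k = 11

After k passes and 0 failures the posterior is Beta(6+k, 5), with mean (6+k)/(6+5+k).
Set (6+k)/(11+k) > 0.77 and solve: k > (0.77·11 − 6)/(1 − 0.77) = 10.739.
The smallest integer exceeding 10.739 is 11.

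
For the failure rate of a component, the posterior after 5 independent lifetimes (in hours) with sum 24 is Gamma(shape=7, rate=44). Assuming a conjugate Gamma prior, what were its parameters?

Gamma(shape=2, rate=20)

Gamma–exponential conjugacy: posterior shape = α + n, posterior rate = β + Σtᵢ.
So α = 7 − 5 = 2 and β = 44 − 24 = 20.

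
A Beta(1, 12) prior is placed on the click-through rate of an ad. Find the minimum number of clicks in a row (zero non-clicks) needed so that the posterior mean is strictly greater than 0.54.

After k clicks and 0 non-clicks the posterior is Beta(1+k, 12), with mean (1+k)/(1+12+k).
Set (1+k)/(13+k) > 0.54 and solve: k > (0.54·13 − 1)/(1 − 0.54) = 13.087.
The smallest integer exceeding 13.087 is 14, and checking k=14: (15)/(27) = 0.5556 > 0.54.

k = 14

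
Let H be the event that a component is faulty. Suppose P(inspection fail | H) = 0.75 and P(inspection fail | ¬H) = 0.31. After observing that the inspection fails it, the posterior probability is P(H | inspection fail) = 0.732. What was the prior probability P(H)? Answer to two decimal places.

P(H) = 0.53

Bayes' rule in odds form gives O(H|E) = O(H)·[P(E|H)/P(E|¬H)], hence O(H) = O(H|E)/LR.
Posterior odds = 0.732/(1−0.732) = 2.7313. LR = 0.75/0.31 = 2.4194.
Prior odds = 2.7313/2.4194 = 1.1289, so P(H) = 1.1289/(1+1.1289) ≈ 0.53.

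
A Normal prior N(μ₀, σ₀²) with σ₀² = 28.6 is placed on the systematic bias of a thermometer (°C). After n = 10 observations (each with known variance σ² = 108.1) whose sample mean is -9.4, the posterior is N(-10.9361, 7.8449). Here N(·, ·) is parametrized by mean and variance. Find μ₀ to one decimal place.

μ₀ = -15.0

The posterior mean is a precision-weighted average: μ_n = (τ₀μ₀ + τ_data·x̄)/(τ₀+τ_data), with τ₀=1/σ₀² and τ_data=n/σ².
Here τ₀ = 1/28.6 = 0.034965 and τ_data = 10/108.1 = 0.092507, so τ_n = 0.127472.
Rearranging for μ₀: μ₀ = (μ_n·τ_n − τ_data·x̄)/τ₀ = (-10.9361·0.127472 − 0.092507·-9.4) / 0.034965 = -0.524481/0.034965 ≈ -15.0.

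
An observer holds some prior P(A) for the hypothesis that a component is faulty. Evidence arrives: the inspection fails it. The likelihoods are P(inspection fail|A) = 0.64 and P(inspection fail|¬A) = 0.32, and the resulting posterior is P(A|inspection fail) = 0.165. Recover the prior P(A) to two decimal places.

P(A) = 0.09

In odds form, posterior odds = prior odds × likelihood ratio, so prior odds = posterior odds ÷ LR.
Posterior odds = 0.165/(1−0.165) = 0.1976. LR = 0.64/0.32 = 2.0000.
Prior odds = 0.1976/2.0000 = 0.0988, so P(A) = 0.0988/(1+0.0988) ≈ 0.09.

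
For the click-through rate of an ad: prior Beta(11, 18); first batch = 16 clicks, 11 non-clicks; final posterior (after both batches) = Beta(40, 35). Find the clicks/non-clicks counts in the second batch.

Sequential conjugate updates are equivalent to a single update on the pooled data, so total successes = posterior α − prior α and total failures = posterior β − prior β.
Total across both batches: 40−11=29 clicks, 35−18=17 non-clicks.
Subtract the first batch: 29−16=13 clicks and 17−11=6 non-clicks.

13 clicks and 6 non-clicks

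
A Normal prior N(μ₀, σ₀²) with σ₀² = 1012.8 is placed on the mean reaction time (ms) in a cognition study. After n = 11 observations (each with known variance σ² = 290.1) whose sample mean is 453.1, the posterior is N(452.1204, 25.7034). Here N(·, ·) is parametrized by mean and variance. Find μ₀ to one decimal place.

The posterior mean is a precision-weighted average: μ_n = (τ₀μ₀ + τ_data·x̄)/(τ₀+τ_data), with τ₀=1/σ₀² and τ_data=n/σ².
Here τ₀ = 1/1012.8 = 0.000987 and τ_data = 11/290.1 = 0.037918, so τ_n = 0.038905.
Rearranging for μ₀: μ₀ = (μ_n·τ_n − τ_data·x̄)/τ₀ = (452.1204·0.038905 − 0.037918·453.1) / 0.000987 = 0.409098/0.000987 ≈ 414.5.

μ₀ = 414.5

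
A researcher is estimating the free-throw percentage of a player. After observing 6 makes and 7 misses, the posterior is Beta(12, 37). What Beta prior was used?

Beta is conjugate to the binomial likelihood: posterior = Beta(a+s, b+f).
Subtract the data counts: 12−6=6, 37−7=30.

Beta(6, 30)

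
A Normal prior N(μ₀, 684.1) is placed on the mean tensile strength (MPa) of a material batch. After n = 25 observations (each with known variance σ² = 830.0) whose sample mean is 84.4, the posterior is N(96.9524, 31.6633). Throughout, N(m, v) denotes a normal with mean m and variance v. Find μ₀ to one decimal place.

μ₀ = 355.6

With known observation variance, the Normal–Normal posterior has precision τ_n = τ₀ + n/σ² and mean μ_n = (τ₀μ₀ + (n/σ²)x̄)/τ_n.
Here τ₀ = 1/684.1 = 0.001462 and τ_data = 25/830.0 = 0.030120, so τ_n = 0.031582.
Rearranging for μ₀: μ₀ = (μ_n·τ_n − τ_data·x̄)/τ₀ = (96.9524·0.031582 − 0.030120·84.4) / 0.001462 = 0.519823/0.001462 ≈ 355.6.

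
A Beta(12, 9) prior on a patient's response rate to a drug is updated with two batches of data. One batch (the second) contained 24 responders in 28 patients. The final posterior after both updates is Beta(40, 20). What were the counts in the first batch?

4 responders and 7 non-responders

Sequential conjugate updates are equivalent to a single update on the pooled data, so total successes = posterior α − prior α and total failures = posterior β − prior β.
Total across both batches: 40−12=28 responders, 20−9=11 non-responders.
Subtract the second batch: 28−24=4 responders and 11−4=7 non-responders.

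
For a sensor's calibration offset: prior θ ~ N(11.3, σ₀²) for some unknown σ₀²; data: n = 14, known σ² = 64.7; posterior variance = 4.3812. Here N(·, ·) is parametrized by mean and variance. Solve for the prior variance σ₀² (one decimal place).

Posterior precision equals prior precision plus data precision: 1/σ_n² = 1/σ₀² + n/σ².
So 1/σ₀² = 1/4.3812 − 14/64.7 = 0.228248 − 0.216383 = 0.011865.
Hence σ₀² = 1/0.011865 ≈ 84.3.

σ₀² = 84.3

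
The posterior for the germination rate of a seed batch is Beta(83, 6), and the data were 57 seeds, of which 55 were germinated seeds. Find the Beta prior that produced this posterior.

Beta(28, 4)

Under Beta–binomial conjugacy the posterior parameters are (a+s, b+f).
So a = 83 − 55 = 28 and b = 6 − 2 = 4.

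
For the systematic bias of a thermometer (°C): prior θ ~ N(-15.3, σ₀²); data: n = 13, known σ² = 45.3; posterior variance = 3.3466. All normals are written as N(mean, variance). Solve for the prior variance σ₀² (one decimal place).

For the Normal–Normal model with known σ², precisions add: τ_n = τ₀ + n/σ².
So 1/σ₀² = 1/3.3466 − 13/45.3 = 0.298811 − 0.286976 = 0.011835.
Hence σ₀² = 1/0.011835 ≈ 84.5.

σ₀² = 84.5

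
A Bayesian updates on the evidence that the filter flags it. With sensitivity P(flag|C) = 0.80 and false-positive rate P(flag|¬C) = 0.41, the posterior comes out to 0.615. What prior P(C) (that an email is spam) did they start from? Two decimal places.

P(C) = 0.45

In odds form, posterior odds = prior odds × likelihood ratio, so prior odds = posterior odds ÷ LR.
Posterior odds = 0.615/(1−0.615) = 1.5974. LR = 0.80/0.41 = 1.9512.
Prior odds = 1.5974/1.9512 = 0.8187, so P(C) = 0.8187/(1+0.8187) ≈ 0.45.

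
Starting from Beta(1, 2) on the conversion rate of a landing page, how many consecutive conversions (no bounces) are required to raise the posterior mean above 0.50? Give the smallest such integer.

k = 2

After k conversions and 0 bounces the posterior is Beta(1+k, 2), with mean (1+k)/(1+2+k).
Set (1+k)/(3+k) > 0.50 and solve: k > (0.50·3 − 1)/(1 − 0.50) = 1.000.
The smallest integer exceeding 1.000 is 2.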